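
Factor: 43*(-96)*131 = -1*2^5*3^1*43^1*131^1 = -540768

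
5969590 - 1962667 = 4006923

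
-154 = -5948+5794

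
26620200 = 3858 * 6900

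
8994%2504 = 1482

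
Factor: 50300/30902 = 2^1 * 5^2 * 503^1 * 15451^(-1) = 25150/15451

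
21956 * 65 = 1427140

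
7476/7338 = 1246/1223 ≈ 1.02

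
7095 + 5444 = 12539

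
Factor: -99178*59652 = -1*2^3*3^2*17^1*1657^1*2917^1 = -5916166056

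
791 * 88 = 69608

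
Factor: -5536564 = -1*2^2*11^1*29^1*4339^1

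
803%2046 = 803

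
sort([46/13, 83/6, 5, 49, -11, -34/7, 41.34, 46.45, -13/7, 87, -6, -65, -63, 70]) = [-65, -63, -11, -6, -34/7, -13/7, 46/13, 5, 83/6, 41.34, 46.45, 49, 70, 87]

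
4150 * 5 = 20750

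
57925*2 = 115850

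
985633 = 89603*11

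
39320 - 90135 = -50815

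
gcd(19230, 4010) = 10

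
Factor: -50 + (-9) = -1*59^1 = -59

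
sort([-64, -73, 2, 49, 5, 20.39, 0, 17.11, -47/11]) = [-73, -64, -47/11, 0, 2, 5, 17.11, 20.39, 49]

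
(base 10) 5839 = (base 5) 141324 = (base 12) 3467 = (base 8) 13317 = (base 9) 8007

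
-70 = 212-282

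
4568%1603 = 1362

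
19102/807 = 23 + 541/807 ≈ 23.67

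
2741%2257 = 484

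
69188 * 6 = 415128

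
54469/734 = 74 + 153/734 ≈ 74.21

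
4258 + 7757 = 12015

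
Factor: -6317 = -1 * 6317^1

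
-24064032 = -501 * 48032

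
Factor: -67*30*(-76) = 2^3*3^1*5^1*19^1*67^1 = 152760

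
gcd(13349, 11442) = 1907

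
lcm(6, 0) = 0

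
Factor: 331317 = 3^3 * 7^1 * 1753^1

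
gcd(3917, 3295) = 1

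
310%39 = 37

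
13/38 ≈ 0.342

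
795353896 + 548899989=1344253885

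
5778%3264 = 2514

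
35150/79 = 444 + 74/79 ≈ 444.94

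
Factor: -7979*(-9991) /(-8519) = -1*7^(-1)*79^1*97^1*101^1*103^1*1217^(-1) = -79718189/8519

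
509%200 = 109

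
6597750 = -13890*(-475)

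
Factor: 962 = 2^1*13^1*37^1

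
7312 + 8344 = 15656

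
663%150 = 63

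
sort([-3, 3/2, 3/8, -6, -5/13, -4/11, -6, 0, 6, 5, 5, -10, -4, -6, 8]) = [-10, -6, -6, -6, -4, -3, -5/13, -4/11, 0, 3/8, 3/2, 5, 5, 6, 8]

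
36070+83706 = 119776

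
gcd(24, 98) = 2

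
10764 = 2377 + 8387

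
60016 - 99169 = -39153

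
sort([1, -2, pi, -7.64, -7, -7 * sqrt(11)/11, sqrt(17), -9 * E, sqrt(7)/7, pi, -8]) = [-9 * E, -8, -7.64, -7, -7 * sqrt(11)/11, -2, sqrt(7)/7, 1, pi, pi, sqrt(17)]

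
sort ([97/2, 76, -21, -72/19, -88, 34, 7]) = [-88, -21, -72/19, 7, 34, 97/2, 76]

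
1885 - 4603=-2718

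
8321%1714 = 1465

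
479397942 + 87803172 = 567201114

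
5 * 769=3845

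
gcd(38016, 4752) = 4752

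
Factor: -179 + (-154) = -1 * 3^2 * 37^1 = -333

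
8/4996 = 2/1249 ≈ 0.00160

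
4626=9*514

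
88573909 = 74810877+13763032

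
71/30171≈0.00235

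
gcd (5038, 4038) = 2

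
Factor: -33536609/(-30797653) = 37^(-1)*832369^(-1)*33536609^1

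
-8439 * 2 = -16878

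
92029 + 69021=161050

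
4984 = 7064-2080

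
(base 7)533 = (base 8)415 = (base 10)269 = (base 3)100222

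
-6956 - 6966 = -13922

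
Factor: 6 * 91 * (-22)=-1 * 2^2 * 3^1 * 7^1 * 11^1 * 13^1=-12012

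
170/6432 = 85/3216 ≈ 0.0264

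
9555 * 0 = 0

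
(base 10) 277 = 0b100010101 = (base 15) 137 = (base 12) 1b1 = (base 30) 97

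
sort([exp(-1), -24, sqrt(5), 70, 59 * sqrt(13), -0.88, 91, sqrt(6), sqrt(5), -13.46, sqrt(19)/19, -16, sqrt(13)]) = [-24, -16, -13.46, -0.88, sqrt(19)/19, exp(-1), sqrt(5), sqrt(5), sqrt(6), sqrt(13), 70, 91, 59 * sqrt(13)]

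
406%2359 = 406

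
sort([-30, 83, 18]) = [-30, 18, 83]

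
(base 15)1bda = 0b1011110100111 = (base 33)5ig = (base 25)9h5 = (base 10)6055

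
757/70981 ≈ 0.0107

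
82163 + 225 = 82388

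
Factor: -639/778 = -1 * 2^(-1) * 3^2 * 71^1 * 389^(-1) 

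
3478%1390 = 698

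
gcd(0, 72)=72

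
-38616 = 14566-53182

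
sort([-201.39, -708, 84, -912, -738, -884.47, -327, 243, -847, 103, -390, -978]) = [-978, -912, -884.47, -847, -738, -708, -390, -327, -201.39, 84, 103, 243]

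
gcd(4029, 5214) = 237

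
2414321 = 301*8021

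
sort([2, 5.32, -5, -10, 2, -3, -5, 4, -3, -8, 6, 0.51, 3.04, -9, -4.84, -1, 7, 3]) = [-10, -9, -8, -5, -5, -4.84, -3, -3, -1, 0.51, 2, 2, 3, 3.04, 4, 5.32, 6, 7]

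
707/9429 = 101/1347 ≈ 0.0750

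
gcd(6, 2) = 2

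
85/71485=1/841 ≈ 0.00119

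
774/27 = 28 + 2/3 ≈ 28.67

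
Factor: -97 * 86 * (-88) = 2^4 * 11^1 * 43^1 * 97^1 = 734096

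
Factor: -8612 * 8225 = -1 * 2^2 * 5^2 * 7^1 * 47^1 * 2153^1 = -70833700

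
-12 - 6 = -18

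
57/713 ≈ 0.0799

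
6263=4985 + 1278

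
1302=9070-7768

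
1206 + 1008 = 2214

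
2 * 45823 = 91646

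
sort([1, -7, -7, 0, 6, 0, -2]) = [-7, -7, -2, 0, 0, 1, 6]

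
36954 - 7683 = 29271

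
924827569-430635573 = 494191996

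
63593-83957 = -20364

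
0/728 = 0 = 0.00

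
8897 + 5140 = 14037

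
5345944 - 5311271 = 34673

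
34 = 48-14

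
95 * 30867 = 2932365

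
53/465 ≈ 0.114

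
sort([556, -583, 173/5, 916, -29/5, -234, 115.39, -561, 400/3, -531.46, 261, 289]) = [-583, -561, -531.46, -234, -29/5, 173/5, 115.39, 400/3, 261, 289, 556, 916]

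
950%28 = 26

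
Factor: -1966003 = -1*13^1*43^1*3517^1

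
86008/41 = 2097 + 31/41 ≈ 2097.76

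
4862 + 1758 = 6620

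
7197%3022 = 1153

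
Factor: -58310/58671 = -1*2^1*3^(-3)*5^1*7^3*17^1*41^(-1)*53^(-1)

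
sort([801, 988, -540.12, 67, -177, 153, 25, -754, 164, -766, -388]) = [-766, -754, -540.12, -388, -177, 25, 67, 153, 164, 801, 988]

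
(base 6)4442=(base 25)1g9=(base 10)1034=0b10000001010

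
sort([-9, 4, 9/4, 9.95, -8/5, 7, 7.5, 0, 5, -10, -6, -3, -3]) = [-10, -9, -6, -3, -3, -8/5, 0, 9/4, 4, 5, 7, 7.5, 9.95]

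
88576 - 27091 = 61485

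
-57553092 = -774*74358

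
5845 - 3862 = 1983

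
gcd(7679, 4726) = 1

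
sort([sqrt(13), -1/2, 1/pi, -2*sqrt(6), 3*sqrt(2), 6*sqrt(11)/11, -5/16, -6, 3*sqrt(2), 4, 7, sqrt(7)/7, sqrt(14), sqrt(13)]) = [-6, -2*sqrt(6), -1/2, -5/16, 1/pi, sqrt(7)/7, 6*sqrt(11)/11, sqrt(13), sqrt(13), sqrt(14), 4, 3*sqrt(2), 3*sqrt(2), 7]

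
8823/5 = 1764 + 3/5 = 1764.60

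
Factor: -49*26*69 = -1*2^1*3^1*7^2*13^1*23^1 = -87906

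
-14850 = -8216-6634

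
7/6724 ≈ 0.00104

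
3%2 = 1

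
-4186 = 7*(-598)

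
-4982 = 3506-8488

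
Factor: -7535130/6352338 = -1*5^1*251171^1*1058723^(-1) = -1255855/1058723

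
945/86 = 10 + 85/86 ≈ 10.99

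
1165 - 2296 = -1131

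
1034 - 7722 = -6688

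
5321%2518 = 285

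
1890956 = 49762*38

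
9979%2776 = 1651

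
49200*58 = 2853600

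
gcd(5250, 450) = 150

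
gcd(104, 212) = 4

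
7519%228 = 223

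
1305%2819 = 1305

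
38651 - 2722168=-2683517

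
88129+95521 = 183650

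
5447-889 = 4558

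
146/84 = 1 + 31/42 ≈ 1.74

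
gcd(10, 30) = 10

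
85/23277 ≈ 0.00365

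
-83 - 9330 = -9413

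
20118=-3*(-6706)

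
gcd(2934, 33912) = 18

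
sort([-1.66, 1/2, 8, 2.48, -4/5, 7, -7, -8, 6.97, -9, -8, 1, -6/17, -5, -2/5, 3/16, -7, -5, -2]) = [-9, -8, -8, -7, -7, -5, -5, -2, -1.66, -4/5, -2/5, -6/17, 3/16, 1/2, 1, 2.48, 6.97, 7, 8]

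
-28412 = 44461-72873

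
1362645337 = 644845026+717800311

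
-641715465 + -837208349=-1478923814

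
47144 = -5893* (-8)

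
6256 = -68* (-92)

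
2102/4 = 525 + 1/2 = 525.50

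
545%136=1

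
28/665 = 4/95 ≈ 0.0421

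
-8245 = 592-8837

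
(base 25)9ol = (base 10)6246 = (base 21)e39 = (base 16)1866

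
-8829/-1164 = 7 + 227/388 ≈ 7.59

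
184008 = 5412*34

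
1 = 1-0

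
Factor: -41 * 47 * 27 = -1 * 3^3 * 41^1 * 47^1 = -52029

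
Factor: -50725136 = -1 * 2^4 * 7^1 * 11^2 * 19^1 * 197^1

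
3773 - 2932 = 841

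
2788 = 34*82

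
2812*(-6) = -16872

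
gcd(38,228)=38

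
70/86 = 35/43 ≈ 0.814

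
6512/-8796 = -1628/2199 ≈ -0.740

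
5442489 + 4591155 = 10033644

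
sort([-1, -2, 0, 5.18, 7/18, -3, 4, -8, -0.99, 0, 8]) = [-8, -3, -2, -1, -0.99, 0, 0, 7/18, 4, 5.18, 8]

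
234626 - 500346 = -265720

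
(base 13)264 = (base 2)110100100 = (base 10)420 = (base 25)gk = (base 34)cc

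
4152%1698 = 756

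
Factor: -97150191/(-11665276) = 2^(-2) * 3^1 * 7^(-1) * 137^(-1) * 3041^(-1) * 32383397^1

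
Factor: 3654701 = 421^1*8681^1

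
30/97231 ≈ 0.000309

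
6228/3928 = 1 + 575/982 ≈ 1.59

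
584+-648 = -64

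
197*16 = 3152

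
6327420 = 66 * 95870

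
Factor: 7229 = 7229^1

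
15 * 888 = 13320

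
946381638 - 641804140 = 304577498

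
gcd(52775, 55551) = 1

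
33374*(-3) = -100122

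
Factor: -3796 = -1*2^2*13^1*73^1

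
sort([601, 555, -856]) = [-856, 555, 601]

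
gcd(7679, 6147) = 1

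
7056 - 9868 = -2812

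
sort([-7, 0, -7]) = [-7, -7, 0]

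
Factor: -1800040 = -1 * 2^3 * 5^1 * 11^1 * 4091^1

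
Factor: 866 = 2^1*433^1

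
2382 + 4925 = 7307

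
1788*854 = 1526952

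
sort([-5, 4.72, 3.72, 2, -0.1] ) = [-5, -0.1, 2, 3.72, 4.72] 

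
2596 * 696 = 1806816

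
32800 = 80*410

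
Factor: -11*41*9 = -1*3^2*11^1*41^1 = -4059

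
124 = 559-435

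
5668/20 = 1417/5 = 283.40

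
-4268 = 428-4696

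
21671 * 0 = 0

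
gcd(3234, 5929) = 539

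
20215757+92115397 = 112331154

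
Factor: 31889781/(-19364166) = -1 * 2^(-1) * 3^2 * 7^1 * 11^1 * 5113^1 * 1075787^(-1) = -3543309/2151574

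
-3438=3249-6687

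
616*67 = 41272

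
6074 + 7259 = 13333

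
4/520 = 1/130 ≈ 0.00769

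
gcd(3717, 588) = 21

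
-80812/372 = -217 - 22/93 ≈ -217.24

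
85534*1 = 85534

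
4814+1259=6073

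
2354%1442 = 912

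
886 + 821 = 1707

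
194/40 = 97/20 = 4.85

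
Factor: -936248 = -1 * 2^3 * 37^1 * 3163^1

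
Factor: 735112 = 2^3 * 7^1 * 13127^1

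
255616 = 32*7988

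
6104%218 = 0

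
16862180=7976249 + 8885931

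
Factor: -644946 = -1 * 2^1 * 3^1 * 17^1 * 6323^1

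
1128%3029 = 1128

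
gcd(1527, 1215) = 3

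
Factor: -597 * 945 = -1 * 3^4 * 5^1 * 7^1 * 199^1 = -564165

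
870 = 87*10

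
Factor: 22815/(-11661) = -1*3^2*5^1*23^(-1) = -45/23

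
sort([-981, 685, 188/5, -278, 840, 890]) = [-981, -278, 188/5, 685, 840, 890]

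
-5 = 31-36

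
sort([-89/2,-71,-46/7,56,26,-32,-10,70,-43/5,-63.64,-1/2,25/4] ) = [-71,-63.64,-89/2,-32,-10,-43/5,-46/7,-1/2,25/4,26,56,70] 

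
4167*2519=10496673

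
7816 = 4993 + 2823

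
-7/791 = -1/113 ≈ -0.00885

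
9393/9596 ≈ 0.979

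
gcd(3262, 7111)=1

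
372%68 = 32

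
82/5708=41/2854 ≈ 0.0144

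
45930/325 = 141 + 21/65 ≈ 141.32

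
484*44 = 21296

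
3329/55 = 60 + 29/55 ≈ 60.53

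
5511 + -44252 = -38741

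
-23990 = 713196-737186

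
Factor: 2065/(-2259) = -1*3^(-2)*5^1*7^1*59^1*251^(-1)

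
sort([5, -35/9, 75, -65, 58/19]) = [-65, -35/9, 58/19, 5, 75]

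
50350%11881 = 2826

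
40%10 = 0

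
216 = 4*54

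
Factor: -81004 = -1*2^2*7^1*11^1*263^1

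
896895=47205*19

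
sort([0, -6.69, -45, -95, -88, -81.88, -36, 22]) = [-95, -88, -81.88, -45, -36, -6.69, 0, 22]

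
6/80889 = 2/26963 ≈ 0.0000742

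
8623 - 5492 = 3131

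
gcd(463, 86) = 1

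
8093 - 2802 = 5291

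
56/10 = 28/5 = 5.60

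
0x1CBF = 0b1110010111111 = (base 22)F4B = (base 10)7359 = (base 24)CIF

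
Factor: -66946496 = -1 * 2^6 * 79^1 * 13241^1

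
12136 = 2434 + 9702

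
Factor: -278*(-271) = 2^1*139^1*271^1 = 75338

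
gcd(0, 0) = 0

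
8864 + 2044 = 10908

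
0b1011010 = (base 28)36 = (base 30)30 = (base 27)39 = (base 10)90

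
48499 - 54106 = -5607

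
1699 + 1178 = 2877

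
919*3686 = 3387434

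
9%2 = 1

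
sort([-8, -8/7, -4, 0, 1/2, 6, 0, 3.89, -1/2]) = [-8, -4, -8/7, -1/2, 0, 0, 1/2, 3.89, 6]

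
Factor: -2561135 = -1*5^1*17^1*29^1*1039^1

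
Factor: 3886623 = 3^4*13^1*3691^1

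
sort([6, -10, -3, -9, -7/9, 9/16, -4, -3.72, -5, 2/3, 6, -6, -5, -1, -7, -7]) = [-10, -9, -7, -7, -6, -5, -5, -4, -3.72, -3, -1, -7/9, 9/16, 2/3, 6, 6]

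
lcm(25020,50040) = 50040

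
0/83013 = 0 = 0.00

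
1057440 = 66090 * 16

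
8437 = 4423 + 4014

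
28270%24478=3792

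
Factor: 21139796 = 2^2*163^1*32423^1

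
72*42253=3042216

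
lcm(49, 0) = 0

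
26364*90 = 2372760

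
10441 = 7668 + 2773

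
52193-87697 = -35504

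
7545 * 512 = 3863040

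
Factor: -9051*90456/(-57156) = 2^1*3^1*7^1*11^(-1)*431^1*433^(-1)*3769^1 = 68226438/4763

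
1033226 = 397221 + 636005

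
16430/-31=-530=-530.00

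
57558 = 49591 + 7967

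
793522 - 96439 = 697083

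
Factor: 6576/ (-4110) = -1*2^3*5^ (-1) = -8/5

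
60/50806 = 30/25403 ≈ 0.00118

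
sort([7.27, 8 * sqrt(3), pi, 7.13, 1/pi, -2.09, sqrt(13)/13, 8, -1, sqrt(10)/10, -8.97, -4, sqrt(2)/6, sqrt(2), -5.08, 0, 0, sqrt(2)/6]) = [-8.97, -5.08, -4, -2.09, -1, 0, 0, sqrt(2)/6, sqrt(2)/6, sqrt(13)/13, sqrt(10)/10, 1/pi, sqrt(2), pi, 7.13, 7.27, 8, 8 * sqrt(3)]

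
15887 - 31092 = -15205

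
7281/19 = 383 + 4/19 ≈ 383.21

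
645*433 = 279285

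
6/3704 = 3/1852 ≈ 0.00162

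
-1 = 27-28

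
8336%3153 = 2030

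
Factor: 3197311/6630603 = 3^(-1)*7^(-1)*13^2*18919^1*315743^(-1)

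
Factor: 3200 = 2^7 * 5^2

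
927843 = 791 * 1173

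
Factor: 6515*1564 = 2^2*5^1*17^1*23^1*1303^1 = 10189460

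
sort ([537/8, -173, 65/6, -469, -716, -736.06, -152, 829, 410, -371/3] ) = [-736.06, -716, -469, -173, -152, -371/3, 65/6, 537/8, 410, 829] 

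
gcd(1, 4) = 1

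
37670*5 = 188350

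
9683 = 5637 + 4046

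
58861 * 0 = 0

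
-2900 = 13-2913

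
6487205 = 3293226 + 3193979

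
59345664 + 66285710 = 125631374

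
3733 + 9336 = 13069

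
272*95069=25858768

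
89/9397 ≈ 0.00947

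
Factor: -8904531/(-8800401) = 19^(-1)*37^1*181^(-1)*853^(-1)*80221^1 = 2968177/2933467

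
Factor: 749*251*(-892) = -1*2^2*7^1*107^1*223^1*251^1 = -167695108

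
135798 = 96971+38827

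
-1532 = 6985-8517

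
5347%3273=2074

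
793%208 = 169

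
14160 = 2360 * 6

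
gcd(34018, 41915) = 1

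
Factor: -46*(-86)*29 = 2^2*23^1*29^1*43^1 = 114724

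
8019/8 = 1002+3/8 ≈ 1002.38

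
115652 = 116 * 997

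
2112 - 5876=-3764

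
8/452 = 2/113 ≈ 0.0177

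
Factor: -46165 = -1*5^1*7^1*1319^1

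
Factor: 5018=2^1*13^1*193^1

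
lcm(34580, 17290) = 34580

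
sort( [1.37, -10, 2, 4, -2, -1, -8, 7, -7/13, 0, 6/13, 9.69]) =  [-10, -8, -2, -1, -7/13, 0, 6/13, 1.37, 2, 4, 7, 9.69]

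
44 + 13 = 57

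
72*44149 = 3178728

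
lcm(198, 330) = 990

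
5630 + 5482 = 11112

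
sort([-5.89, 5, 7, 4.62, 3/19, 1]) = [-5.89, 3/19, 1, 4.62, 5, 7]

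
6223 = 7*889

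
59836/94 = 636 + 26/47 ≈ 636.55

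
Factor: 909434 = 2^1*73^1*6229^1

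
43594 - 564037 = -520443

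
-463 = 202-665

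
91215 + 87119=178334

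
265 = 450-185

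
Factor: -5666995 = -1 * 5^1 * 983^1 * 1153^1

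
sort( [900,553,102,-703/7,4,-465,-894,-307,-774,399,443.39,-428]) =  [-894,-774,-465,-428,-307,-703/7,4,102,399,443.39,553,900]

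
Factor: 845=5^1 * 13^2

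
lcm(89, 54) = 4806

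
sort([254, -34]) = [-34, 254]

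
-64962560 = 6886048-71848608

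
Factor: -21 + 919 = 2^1 * 449^1 = 898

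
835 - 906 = -71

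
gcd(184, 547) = 1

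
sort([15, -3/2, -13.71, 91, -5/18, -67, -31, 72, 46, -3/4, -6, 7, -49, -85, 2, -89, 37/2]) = [-89, -85, -67, -49, -31, -13.71, -6, -3/2, -3/4, -5/18, 2, 7, 15, 37/2, 46, 72, 91]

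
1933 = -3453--5386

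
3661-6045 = -2384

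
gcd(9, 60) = 3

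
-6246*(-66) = 412236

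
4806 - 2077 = 2729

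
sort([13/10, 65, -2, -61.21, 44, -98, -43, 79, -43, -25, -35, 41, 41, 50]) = [-98, -61.21, -43, -43, -35, -25, -2, 13/10, 41, 41, 44, 50, 65, 79]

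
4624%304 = 64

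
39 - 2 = 37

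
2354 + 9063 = 11417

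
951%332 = 287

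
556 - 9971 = -9415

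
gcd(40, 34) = 2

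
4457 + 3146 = 7603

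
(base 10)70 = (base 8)106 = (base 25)2k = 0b1000110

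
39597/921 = 42+305/307 ≈ 42.99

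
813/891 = 271/297 ≈ 0.912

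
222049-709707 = -487658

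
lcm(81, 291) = 7857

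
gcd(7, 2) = 1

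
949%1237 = 949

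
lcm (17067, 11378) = 34134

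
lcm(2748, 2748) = 2748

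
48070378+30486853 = 78557231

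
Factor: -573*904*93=-1*2^3*3^2*31^1*113^1*191^1=-48173256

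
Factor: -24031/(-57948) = 2^(-2) * 3^(-1) * 7^1 * 11^(-1) * 439^(-1) * 3433^1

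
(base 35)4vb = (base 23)b7g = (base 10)5996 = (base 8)13554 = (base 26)8mg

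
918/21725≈0.0423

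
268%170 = 98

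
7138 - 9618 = -2480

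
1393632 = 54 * 25808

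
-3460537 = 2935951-6396488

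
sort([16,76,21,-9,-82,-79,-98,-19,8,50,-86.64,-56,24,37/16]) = [-98,-86.64,-82,-79,-56,-19,-9,37/16,8,16,21,24,50,76]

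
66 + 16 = 82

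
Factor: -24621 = -1 * 3^1 * 29^1 * 283^1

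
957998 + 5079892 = 6037890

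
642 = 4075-3433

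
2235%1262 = 973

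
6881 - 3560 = 3321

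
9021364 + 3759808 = 12781172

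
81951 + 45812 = 127763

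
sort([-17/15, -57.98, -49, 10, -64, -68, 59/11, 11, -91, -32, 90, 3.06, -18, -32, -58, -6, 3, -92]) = [-92, -91, -68, -64, -58, -57.98, -49, -32, -32, -18, -6, -17/15, 3, 3.06, 59/11, 10, 11, 90]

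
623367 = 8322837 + -7699470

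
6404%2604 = 1196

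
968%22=0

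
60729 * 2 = 121458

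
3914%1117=563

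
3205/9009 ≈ 0.356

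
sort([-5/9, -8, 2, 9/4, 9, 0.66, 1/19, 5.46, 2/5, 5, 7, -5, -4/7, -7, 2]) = [-8, -7, -5, -4/7, -5/9, 1/19, 2/5, 0.66, 2, 2, 9/4, 5, 5.46, 7, 9]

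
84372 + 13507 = 97879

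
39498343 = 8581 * 4603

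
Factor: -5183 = -1 * 71^1 * 73^1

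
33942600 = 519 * 65400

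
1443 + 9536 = 10979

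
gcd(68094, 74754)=18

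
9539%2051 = 1335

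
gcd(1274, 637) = 637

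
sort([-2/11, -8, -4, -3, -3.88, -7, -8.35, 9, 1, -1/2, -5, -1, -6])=[-8.35, -8, -7, -6, -5, -4, -3.88, -3, -1, -1/2, -2/11, 1, 9]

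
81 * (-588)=-47628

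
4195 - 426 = 3769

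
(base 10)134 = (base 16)86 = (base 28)4m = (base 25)59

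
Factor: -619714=-1 * 2^1 * 309857^1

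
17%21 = 17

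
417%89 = 61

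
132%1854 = 132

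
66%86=66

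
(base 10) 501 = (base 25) k1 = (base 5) 4001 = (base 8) 765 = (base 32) fl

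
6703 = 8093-1390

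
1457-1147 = 310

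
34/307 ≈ 0.111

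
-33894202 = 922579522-956473724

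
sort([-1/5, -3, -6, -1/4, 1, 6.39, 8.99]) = [-6, -3, -1/4, -1/5, 1, 6.39, 8.99]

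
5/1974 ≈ 0.00253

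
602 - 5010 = -4408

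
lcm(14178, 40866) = 694722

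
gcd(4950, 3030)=30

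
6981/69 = 2327/23 ≈ 101.17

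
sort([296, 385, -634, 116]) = [-634, 116, 296, 385]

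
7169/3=2389 + 2/3 ≈ 2389.67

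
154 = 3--151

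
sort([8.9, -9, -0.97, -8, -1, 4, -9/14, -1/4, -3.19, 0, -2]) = [-9, -8, -3.19, -2, -1, -0.97, -9/14, -1/4, 0, 4, 8.9]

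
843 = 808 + 35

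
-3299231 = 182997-3482228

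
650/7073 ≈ 0.0919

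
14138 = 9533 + 4605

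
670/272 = 335/136 ≈ 2.46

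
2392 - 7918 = -5526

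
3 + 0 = 3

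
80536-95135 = -14599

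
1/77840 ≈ 0.0000128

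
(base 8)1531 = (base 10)857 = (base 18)2bb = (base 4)31121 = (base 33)pw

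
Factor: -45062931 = -1*3^1*113^1*132929^1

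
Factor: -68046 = -1*2^1*3^1*11^1*1031^1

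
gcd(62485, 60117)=1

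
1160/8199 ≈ 0.141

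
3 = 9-6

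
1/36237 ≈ 0.0000276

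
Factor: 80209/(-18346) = -1*2^(-1)*9173^(-1)*80209^1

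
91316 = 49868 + 41448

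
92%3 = 2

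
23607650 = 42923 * 550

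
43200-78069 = -34869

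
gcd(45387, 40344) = 5043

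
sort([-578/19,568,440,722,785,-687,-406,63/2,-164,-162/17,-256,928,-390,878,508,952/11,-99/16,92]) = [-687,-406,-390,-256,-164,-578/19,-162/17,-99/16,63/2,952/11,92,440,508,568,722,785,878,928]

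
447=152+295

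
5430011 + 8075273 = 13505284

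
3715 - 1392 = 2323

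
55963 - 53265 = 2698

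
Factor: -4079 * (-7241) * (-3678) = -1 * 2^1 * 3^1 * 13^1 * 557^1 * 613^1 * 4079^1 = -108633551442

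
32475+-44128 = -11653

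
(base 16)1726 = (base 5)142201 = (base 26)8jo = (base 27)83d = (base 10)5926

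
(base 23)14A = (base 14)331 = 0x277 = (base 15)2C1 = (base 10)631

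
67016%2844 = 1604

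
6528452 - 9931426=-3402974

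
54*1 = 54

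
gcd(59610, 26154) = 6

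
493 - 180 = 313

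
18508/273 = 67 + 31/39 ≈ 67.79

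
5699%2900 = 2799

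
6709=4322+2387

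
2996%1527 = 1469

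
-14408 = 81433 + -95841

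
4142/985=4+202/985≈4.21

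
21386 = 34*629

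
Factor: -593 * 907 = -1 * 593^1 * 907^1 = -537851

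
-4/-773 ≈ 0.00517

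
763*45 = 34335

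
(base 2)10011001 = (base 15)a3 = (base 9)180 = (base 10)153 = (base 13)ba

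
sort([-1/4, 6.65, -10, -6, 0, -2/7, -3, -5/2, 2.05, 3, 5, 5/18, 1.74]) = [-10, -6, -3, -5/2, -2/7, -1/4, 0, 5/18, 1.74, 2.05, 3, 5, 6.65]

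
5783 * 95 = 549385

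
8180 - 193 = 7987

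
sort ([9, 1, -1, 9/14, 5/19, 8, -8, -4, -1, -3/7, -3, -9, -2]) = [-9, -8, -4, -3, -2, -1, -1, -3/7, 5/19, 9/14, 1, 8, 9]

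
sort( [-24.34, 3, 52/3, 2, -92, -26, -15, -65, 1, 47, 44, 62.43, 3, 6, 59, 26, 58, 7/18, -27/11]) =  [-92, -65, -26, -24.34, -15, -27/11, 7/18, 1, 2, 3, 3, 6, 52/3, 26, 44, 47, 58, 59, 62.43]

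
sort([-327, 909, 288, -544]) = [-544, -327, 288, 909]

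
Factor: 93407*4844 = 2^2*7^1*173^1*93407^1 = 452463508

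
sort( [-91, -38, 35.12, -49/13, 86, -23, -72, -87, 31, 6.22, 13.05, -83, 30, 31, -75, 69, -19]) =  [-91, -87, -83, -75, -72, -38, -23, -19, -49/13, 6.22, 13.05, 30, 31, 31, 35.12, 69, 86]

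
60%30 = 0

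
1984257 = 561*3537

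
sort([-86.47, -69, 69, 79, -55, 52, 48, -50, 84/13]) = [-86.47, -69, -55, -50, 84/13, 48, 52, 69, 79]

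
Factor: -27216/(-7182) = 2^3*3^2*19^(-1) = 72/19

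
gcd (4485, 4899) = 69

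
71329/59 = 1208+57/59 ≈ 1208.97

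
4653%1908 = 837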